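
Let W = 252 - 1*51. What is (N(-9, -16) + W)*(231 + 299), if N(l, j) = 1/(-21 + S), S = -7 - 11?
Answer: 4154140/39 ≈ 1.0652e+5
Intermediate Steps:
S = -18
W = 201 (W = 252 - 51 = 201)
N(l, j) = -1/39 (N(l, j) = 1/(-21 - 18) = 1/(-39) = -1/39)
(N(-9, -16) + W)*(231 + 299) = (-1/39 + 201)*(231 + 299) = (7838/39)*530 = 4154140/39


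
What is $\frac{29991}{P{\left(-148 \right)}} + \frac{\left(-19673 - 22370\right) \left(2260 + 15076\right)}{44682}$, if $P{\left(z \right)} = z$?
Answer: $- \frac{4964134553}{300588} \approx -16515.0$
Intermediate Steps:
$\frac{29991}{P{\left(-148 \right)}} + \frac{\left(-19673 - 22370\right) \left(2260 + 15076\right)}{44682} = \frac{29991}{-148} + \frac{\left(-19673 - 22370\right) \left(2260 + 15076\right)}{44682} = 29991 \left(- \frac{1}{148}\right) + \left(-42043\right) 17336 \cdot \frac{1}{44682} = - \frac{29991}{148} - \frac{33129884}{2031} = - \frac{4964134553}{300588}$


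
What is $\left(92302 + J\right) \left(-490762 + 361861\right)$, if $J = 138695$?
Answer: $-29775744297$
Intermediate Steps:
$\left(92302 + J\right) \left(-490762 + 361861\right) = \left(92302 + 138695\right) \left(-490762 + 361861\right) = 230997 \left(-128901\right) = -29775744297$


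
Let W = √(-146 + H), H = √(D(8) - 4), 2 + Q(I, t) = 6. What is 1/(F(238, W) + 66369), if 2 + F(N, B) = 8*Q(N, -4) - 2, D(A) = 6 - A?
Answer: 1/66397 ≈ 1.5061e-5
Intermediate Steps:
Q(I, t) = 4 (Q(I, t) = -2 + 6 = 4)
H = I*√6 (H = √((6 - 1*8) - 4) = √((6 - 8) - 4) = √(-2 - 4) = √(-6) = I*√6 ≈ 2.4495*I)
W = √(-146 + I*√6) ≈ 0.1014 + 12.083*I
F(N, B) = 28 (F(N, B) = -2 + (8*4 - 2) = -2 + (32 - 2) = -2 + 30 = 28)
1/(F(238, W) + 66369) = 1/(28 + 66369) = 1/66397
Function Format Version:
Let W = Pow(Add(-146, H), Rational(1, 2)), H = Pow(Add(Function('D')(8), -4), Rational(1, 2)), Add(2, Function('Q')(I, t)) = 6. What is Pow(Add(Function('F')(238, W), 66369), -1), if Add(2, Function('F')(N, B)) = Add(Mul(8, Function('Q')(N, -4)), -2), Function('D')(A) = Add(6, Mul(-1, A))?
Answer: Rational(1, 66397) ≈ 1.5061e-5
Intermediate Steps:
Function('Q')(I, t) = 4 (Function('Q')(I, t) = Add(-2, 6) = 4)
H = Mul(I, Pow(6, Rational(1, 2))) (H = Pow(Add(Add(6, Mul(-1, 8)), -4), Rational(1, 2)) = Pow(Add(Add(6, -8), -4), Rational(1, 2)) = Pow(Add(-2, -4), Rational(1, 2)) = Pow(-6, Rational(1, 2)) = Mul(I, Pow(6, Rational(1, 2))) ≈ Mul(2.4495, I))
W = Pow(Add(-146, Mul(I, Pow(6, Rational(1, 2)))), Rational(1, 2)) ≈ Add(0.1014, Mul(12.083, I))
Function('F')(N, B) = 28 (Function('F')(N, B) = Add(-2, Add(Mul(8, 4), -2)) = Add(-2, Add(32, -2)) = Add(-2, 30) = 28)
Pow(Add(Function('F')(238, W), 66369), -1) = Pow(Add(28, 66369), -1) = Pow(66397, -1) = Rational(1, 66397)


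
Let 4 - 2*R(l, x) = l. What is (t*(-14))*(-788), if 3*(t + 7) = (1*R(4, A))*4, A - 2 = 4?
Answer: -77224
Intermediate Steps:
A = 6 (A = 2 + 4 = 6)
R(l, x) = 2 - l/2
t = -7 (t = -7 + ((1*(2 - ½*4))*4)/3 = -7 + ((1*(2 - 2))*4)/3 = -7 + ((1*0)*4)/3 = -7 + (0*4)/3 = -7 + (⅓)*0 = -7 + 0 = -7)
(t*(-14))*(-788) = -7*(-14)*(-788) = 98*(-788) = -77224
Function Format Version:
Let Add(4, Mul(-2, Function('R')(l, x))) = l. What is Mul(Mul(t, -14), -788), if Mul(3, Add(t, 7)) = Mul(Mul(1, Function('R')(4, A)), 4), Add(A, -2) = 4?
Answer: -77224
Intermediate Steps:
A = 6 (A = Add(2, 4) = 6)
Function('R')(l, x) = Add(2, Mul(Rational(-1, 2), l))
t = -7 (t = Add(-7, Mul(Rational(1, 3), Mul(Mul(1, Add(2, Mul(Rational(-1, 2), 4))), 4))) = Add(-7, Mul(Rational(1, 3), Mul(Mul(1, Add(2, -2)), 4))) = Add(-7, Mul(Rational(1, 3), Mul(Mul(1, 0), 4))) = Add(-7, Mul(Rational(1, 3), Mul(0, 4))) = Add(-7, Mul(Rational(1, 3), 0)) = Add(-7, 0) = -7)
Mul(Mul(t, -14), -788) = Mul(Mul(-7, -14), -788) = Mul(98, -788) = -77224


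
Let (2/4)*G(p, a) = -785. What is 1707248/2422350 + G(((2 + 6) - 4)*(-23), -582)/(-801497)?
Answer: 686078619878/970753128975 ≈ 0.70675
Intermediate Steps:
G(p, a) = -1570 (G(p, a) = 2*(-785) = -1570)
1707248/2422350 + G(((2 + 6) - 4)*(-23), -582)/(-801497) = 1707248/2422350 - 1570/(-801497) = 1707248*(1/2422350) - 1570*(-1/801497) = 853624/1211175 + 1570/801497 = 686078619878/970753128975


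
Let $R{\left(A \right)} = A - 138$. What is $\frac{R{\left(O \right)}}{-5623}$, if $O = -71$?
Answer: $\frac{209}{5623} \approx 0.037169$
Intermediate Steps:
$R{\left(A \right)} = -138 + A$
$\frac{R{\left(O \right)}}{-5623} = \frac{-138 - 71}{-5623} = \left(-209\right) \left(- \frac{1}{5623}\right) = \frac{209}{5623}$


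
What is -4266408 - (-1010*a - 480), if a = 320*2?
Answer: -3619528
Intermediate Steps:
a = 640
-4266408 - (-1010*a - 480) = -4266408 - (-1010*640 - 480) = -4266408 - (-646400 - 480) = -4266408 - 1*(-646880) = -4266408 + 646880 = -3619528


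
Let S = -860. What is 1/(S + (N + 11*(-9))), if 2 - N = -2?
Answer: -1/955 ≈ -0.0010471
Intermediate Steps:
N = 4 (N = 2 - 1*(-2) = 2 + 2 = 4)
1/(S + (N + 11*(-9))) = 1/(-860 + (4 + 11*(-9))) = 1/(-860 + (4 - 99)) = 1/(-860 - 95) = 1/(-955) = -1/955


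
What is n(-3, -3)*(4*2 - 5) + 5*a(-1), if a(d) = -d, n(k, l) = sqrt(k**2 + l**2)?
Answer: 5 + 9*sqrt(2) ≈ 17.728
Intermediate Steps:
n(-3, -3)*(4*2 - 5) + 5*a(-1) = sqrt((-3)**2 + (-3)**2)*(4*2 - 5) + 5*(-1*(-1)) = sqrt(9 + 9)*(8 - 5) + 5*1 = sqrt(18)*3 + 5 = (3*sqrt(2))*3 + 5 = 9*sqrt(2) + 5 = 5 + 9*sqrt(2)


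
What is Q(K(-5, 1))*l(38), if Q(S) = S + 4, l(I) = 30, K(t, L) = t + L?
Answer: 0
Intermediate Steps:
K(t, L) = L + t
Q(S) = 4 + S
Q(K(-5, 1))*l(38) = (4 + (1 - 5))*30 = (4 - 4)*30 = 0*30 = 0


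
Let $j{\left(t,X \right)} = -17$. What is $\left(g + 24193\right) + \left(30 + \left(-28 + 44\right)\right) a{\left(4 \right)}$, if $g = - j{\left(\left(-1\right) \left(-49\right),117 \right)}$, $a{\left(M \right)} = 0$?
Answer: $24210$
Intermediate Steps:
$g = 17$ ($g = \left(-1\right) \left(-17\right) = 17$)
$\left(g + 24193\right) + \left(30 + \left(-28 + 44\right)\right) a{\left(4 \right)} = \left(17 + 24193\right) + \left(30 + \left(-28 + 44\right)\right) 0 = 24210 + \left(30 + 16\right) 0 = 24210 + 46 \cdot 0 = 24210 + 0 = 24210$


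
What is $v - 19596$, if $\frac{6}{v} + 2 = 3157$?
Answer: $- \frac{61825374}{3155} \approx -19596.0$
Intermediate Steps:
$v = \frac{6}{3155}$ ($v = \frac{6}{-2 + 3157} = \frac{6}{3155} \approx 0.0019017$)
$v - 19596 = \frac{6}{3155} - 19596 = - \frac{61825374}{3155}$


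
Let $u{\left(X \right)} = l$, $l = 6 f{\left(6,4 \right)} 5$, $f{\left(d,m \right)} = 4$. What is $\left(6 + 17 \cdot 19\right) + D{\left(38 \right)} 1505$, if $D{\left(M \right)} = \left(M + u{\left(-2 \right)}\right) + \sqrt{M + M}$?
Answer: $238119 + 3010 \sqrt{19} \approx 2.5124 \cdot 10^{5}$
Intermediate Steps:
$l = 120$ ($l = 6 \cdot 4 \cdot 5 = 24 \cdot 5 = 120$)
$u{\left(X \right)} = 120$
$D{\left(M \right)} = 120 + M + \sqrt{2} \sqrt{M}$ ($D{\left(M \right)} = \left(M + 120\right) + \sqrt{M + M} = \left(120 + M\right) + \sqrt{2 M} = \left(120 + M\right) + \sqrt{2} \sqrt{M} = 120 + M + \sqrt{2} \sqrt{M}$)
$\left(6 + 17 \cdot 19\right) + D{\left(38 \right)} 1505 = \left(6 + 17 \cdot 19\right) + \left(120 + 38 + \sqrt{2} \sqrt{38}\right) 1505 = \left(6 + 323\right) + \left(120 + 38 + 2 \sqrt{19}\right) 1505 = 329 + \left(158 + 2 \sqrt{19}\right) 1505 = 329 + \left(237790 + 3010 \sqrt{19}\right) = 238119 + 3010 \sqrt{19}$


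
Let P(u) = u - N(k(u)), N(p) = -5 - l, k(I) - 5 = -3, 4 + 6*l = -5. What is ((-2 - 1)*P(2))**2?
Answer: 1089/4 ≈ 272.25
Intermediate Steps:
l = -3/2 (l = -2/3 + (1/6)*(-5) = -2/3 - 5/6 = -3/2 ≈ -1.5000)
k(I) = 2 (k(I) = 5 - 3 = 2)
N(p) = -7/2 (N(p) = -5 - 1*(-3/2) = -5 + 3/2 = -7/2)
P(u) = 7/2 + u (P(u) = u - 1*(-7/2) = u + 7/2 = 7/2 + u)
((-2 - 1)*P(2))**2 = ((-2 - 1)*(7/2 + 2))**2 = (-3*11/2)**2 = (-33/2)**2 = 1089/4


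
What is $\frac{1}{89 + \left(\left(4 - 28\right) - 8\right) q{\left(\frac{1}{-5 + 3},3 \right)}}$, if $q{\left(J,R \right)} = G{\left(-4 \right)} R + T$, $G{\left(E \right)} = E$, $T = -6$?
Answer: $\frac{1}{665} \approx 0.0015038$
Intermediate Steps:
$q{\left(J,R \right)} = -6 - 4 R$ ($q{\left(J,R \right)} = - 4 R - 6 = -6 - 4 R$)
$\frac{1}{89 + \left(\left(4 - 28\right) - 8\right) q{\left(\frac{1}{-5 + 3},3 \right)}} = \frac{1}{89 + \left(\left(4 - 28\right) - 8\right) \left(-6 - 12\right)} = \frac{1}{89 + \left(-24 - 8\right) \left(-6 - 12\right)} = \frac{1}{89 - -576} = \frac{1}{89 + 576} = \frac{1}{665}$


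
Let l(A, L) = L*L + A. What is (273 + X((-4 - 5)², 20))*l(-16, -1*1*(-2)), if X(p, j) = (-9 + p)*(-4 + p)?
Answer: -69804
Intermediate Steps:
l(A, L) = A + L² (l(A, L) = L² + A = A + L²)
(273 + X((-4 - 5)², 20))*l(-16, -1*1*(-2)) = (273 + (36 + ((-4 - 5)²)² - 13*(-4 - 5)²))*(-16 + (-1*1*(-2))²) = (273 + (36 + ((-9)²)² - 13*(-9)²))*(-16 + (-1*(-2))²) = (273 + (36 + 81² - 13*81))*(-16 + 2²) = (273 + (36 + 6561 - 1053))*(-16 + 4) = (273 + 5544)*(-12) = 5817*(-12) = -69804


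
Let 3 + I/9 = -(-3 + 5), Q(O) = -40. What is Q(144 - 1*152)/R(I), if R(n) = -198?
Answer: 20/99 ≈ 0.20202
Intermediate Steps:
I = -45 (I = -27 + 9*(-(-3 + 5)) = -27 + 9*(-1*2) = -27 + 9*(-2) = -27 - 18 = -45)
Q(144 - 1*152)/R(I) = -40/(-198) = -40*(-1/198) = 20/99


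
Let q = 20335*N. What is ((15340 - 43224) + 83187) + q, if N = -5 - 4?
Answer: -127712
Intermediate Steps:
N = -9
q = -183015 (q = 20335*(-9) = -183015)
((15340 - 43224) + 83187) + q = ((15340 - 43224) + 83187) - 183015 = (-27884 + 83187) - 183015 = 55303 - 183015 = -127712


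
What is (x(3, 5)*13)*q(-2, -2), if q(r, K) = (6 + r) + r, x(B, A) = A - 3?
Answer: 52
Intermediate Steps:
x(B, A) = -3 + A
q(r, K) = 6 + 2*r
(x(3, 5)*13)*q(-2, -2) = ((-3 + 5)*13)*(6 + 2*(-2)) = (2*13)*(6 - 4) = 26*2 = 52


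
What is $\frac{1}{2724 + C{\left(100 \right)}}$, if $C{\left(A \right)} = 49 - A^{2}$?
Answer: $- \frac{1}{7227} \approx -0.00013837$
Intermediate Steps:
$\frac{1}{2724 + C{\left(100 \right)}} = \frac{1}{2724 + \left(49 - 100^{2}\right)} = \frac{1}{2724 + \left(49 - 10000\right)} = \frac{1}{2724 - 9951} = \frac{1}{-7227} = - \frac{1}{7227}$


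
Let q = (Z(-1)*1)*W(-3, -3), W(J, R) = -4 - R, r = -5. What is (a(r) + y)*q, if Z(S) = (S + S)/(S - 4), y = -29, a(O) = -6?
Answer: 14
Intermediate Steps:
Z(S) = 2*S/(-4 + S) (Z(S) = (2*S)/(-4 + S) = 2*S/(-4 + S))
q = -⅖ (q = ((2*(-1)/(-4 - 1))*1)*(-4 - 1*(-3)) = ((2*(-1)/(-5))*1)*(-4 + 3) = ((2*(-1)*(-⅕))*1)*(-1) = ((⅖)*1)*(-1) = (⅖)*(-1) = -⅖ ≈ -0.40000)
(a(r) + y)*q = (-6 - 29)*(-⅖) = -35*(-⅖) = 14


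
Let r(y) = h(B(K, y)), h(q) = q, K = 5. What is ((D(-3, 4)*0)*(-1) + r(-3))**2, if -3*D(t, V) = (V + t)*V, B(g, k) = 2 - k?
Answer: 25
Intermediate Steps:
D(t, V) = -V*(V + t)/3 (D(t, V) = -(V + t)*V/3 = -V*(V + t)/3)
r(y) = 2 - y
((D(-3, 4)*0)*(-1) + r(-3))**2 = ((-1/3*4*(4 - 3)*0)*(-1) + (2 - 1*(-3)))**2 = ((-1/3*4*1*0)*(-1) + (2 + 3))**2 = (-4/3*0*(-1) + 5)**2 = (0*(-1) + 5)**2 = (0 + 5)**2 = 5**2 = 25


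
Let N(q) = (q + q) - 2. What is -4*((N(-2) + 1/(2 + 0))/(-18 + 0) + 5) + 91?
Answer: 628/9 ≈ 69.778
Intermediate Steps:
N(q) = -2 + 2*q (N(q) = 2*q - 2 = -2 + 2*q)
-4*((N(-2) + 1/(2 + 0))/(-18 + 0) + 5) + 91 = -4*(((-2 + 2*(-2)) + 1/(2 + 0))/(-18 + 0) + 5) + 91 = -4*(((-2 - 4) + 1/2)/(-18) + 5) + 91 = -4*((-6 + 1/2)*(-1/18) + 5) + 91 = -4*(-11/2*(-1/18) + 5) + 91 = -4*(11/36 + 5) + 91 = -4*191/36 + 91 = -191/9 + 91 = 628/9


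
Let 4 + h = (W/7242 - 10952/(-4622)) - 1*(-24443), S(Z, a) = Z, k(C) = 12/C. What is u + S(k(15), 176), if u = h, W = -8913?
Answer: 681749925461/27893770 ≈ 24441.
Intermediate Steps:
h = 136345522089/5578754 (h = -4 + ((-8913/7242 - 10952/(-4622)) - 1*(-24443)) = -4 + ((-8913*1/7242 - 10952*(-1/4622)) + 24443) = -4 + ((-2971/2414 + 5476/2311) + 24443) = -4 + (6353083/5578754 + 24443) = -4 + 136367837105/5578754 = 136345522089/5578754 ≈ 24440.)
u = 136345522089/5578754 ≈ 24440.
u + S(k(15), 176) = 136345522089/5578754 + 12/15 = 136345522089/5578754 + 12*(1/15) = 136345522089/5578754 + ⅘ = 681749925461/27893770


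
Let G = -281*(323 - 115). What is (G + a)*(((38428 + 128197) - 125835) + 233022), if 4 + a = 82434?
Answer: 6566559384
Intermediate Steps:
a = 82430 (a = -4 + 82434 = 82430)
G = -58448 (G = -281*208 = -58448)
(G + a)*(((38428 + 128197) - 125835) + 233022) = (-58448 + 82430)*(((38428 + 128197) - 125835) + 233022) = 23982*((166625 - 125835) + 233022) = 23982*(40790 + 233022) = 23982*273812 = 6566559384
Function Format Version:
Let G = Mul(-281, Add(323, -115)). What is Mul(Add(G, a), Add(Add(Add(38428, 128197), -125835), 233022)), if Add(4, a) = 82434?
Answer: 6566559384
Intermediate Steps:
a = 82430 (a = Add(-4, 82434) = 82430)
G = -58448 (G = Mul(-281, 208) = -58448)
Mul(Add(G, a), Add(Add(Add(38428, 128197), -125835), 233022)) = Mul(Add(-58448, 82430), Add(Add(Add(38428, 128197), -125835), 233022)) = Mul(23982, Add(Add(166625, -125835), 233022)) = Mul(23982, Add(40790, 233022)) = Mul(23982, 273812) = 6566559384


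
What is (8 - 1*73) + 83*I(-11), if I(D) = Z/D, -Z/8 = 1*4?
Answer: 1941/11 ≈ 176.45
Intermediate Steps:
Z = -32 (Z = -8*4 = -32)
I(D) = -32/D
(8 - 1*73) + 83*I(-11) = (8 - 1*73) + 83*(-32/(-11)) = (8 - 73) + 83*(-32*(-1/11)) = -65 + 83*(32/11) = -65 + 2656/11 = 1941/11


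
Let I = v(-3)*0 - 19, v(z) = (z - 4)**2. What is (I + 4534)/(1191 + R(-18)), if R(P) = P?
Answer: 1505/391 ≈ 3.8491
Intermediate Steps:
v(z) = (-4 + z)**2
I = -19 (I = (-4 - 3)**2*0 - 19 = (-7)**2*0 - 19 = 49*0 - 19 = 0 - 19 = -19)
(I + 4534)/(1191 + R(-18)) = (-19 + 4534)/(1191 - 18) = 4515/1173 = 4515*(1/1173) = 1505/391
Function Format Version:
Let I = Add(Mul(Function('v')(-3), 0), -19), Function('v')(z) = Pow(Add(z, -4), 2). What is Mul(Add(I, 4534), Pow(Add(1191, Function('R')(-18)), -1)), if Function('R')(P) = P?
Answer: Rational(1505, 391) ≈ 3.8491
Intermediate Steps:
Function('v')(z) = Pow(Add(-4, z), 2)
I = -19 (I = Add(Mul(Pow(Add(-4, -3), 2), 0), -19) = Add(Mul(Pow(-7, 2), 0), -19) = Add(Mul(49, 0), -19) = Add(0, -19) = -19)
Mul(Add(I, 4534), Pow(Add(1191, Function('R')(-18)), -1)) = Mul(Add(-19, 4534), Pow(Add(1191, -18), -1)) = Mul(4515, Pow(1173, -1)) = Mul(4515, Rational(1, 1173)) = Rational(1505, 391)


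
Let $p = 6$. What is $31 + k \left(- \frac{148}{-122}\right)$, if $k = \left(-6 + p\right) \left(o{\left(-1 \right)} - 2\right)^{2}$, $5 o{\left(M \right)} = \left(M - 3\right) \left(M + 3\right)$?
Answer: $31$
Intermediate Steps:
$o{\left(M \right)} = \frac{\left(-3 + M\right) \left(3 + M\right)}{5}$ ($o{\left(M \right)} = \frac{\left(M - 3\right) \left(M + 3\right)}{5} = \frac{\left(-3 + M\right) \left(3 + M\right)}{5}$)
$k = 0$ ($k = \left(-6 + 6\right) \left(\left(- \frac{9}{5} + \frac{\left(-1\right)^{2}}{5}\right) - 2\right)^{2} = 0 \left(\left(- \frac{9}{5} + \frac{1}{5} \cdot 1\right) - 2\right)^{2} = 0 \left(\left(- \frac{9}{5} + \frac{1}{5}\right) - 2\right)^{2} = 0 \left(- \frac{8}{5} - 2\right)^{2} = 0 \left(- \frac{18}{5}\right)^{2} = 0 \cdot \frac{324}{25} = 0$)
$31 + k \left(- \frac{148}{-122}\right) = 31 + 0 \left(- \frac{148}{-122}\right) = 31 + 0 \left(\left(-148\right) \left(- \frac{1}{122}\right)\right) = 31 + 0 \cdot \frac{74}{61} = 31 + 0 = 31$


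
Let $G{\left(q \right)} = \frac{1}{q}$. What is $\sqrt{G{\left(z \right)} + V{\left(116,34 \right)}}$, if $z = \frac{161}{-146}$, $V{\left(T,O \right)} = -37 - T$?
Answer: $\frac{i \sqrt{3989419}}{161} \approx 12.406 i$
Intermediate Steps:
$z = - \frac{161}{146}$ ($z = 161 \left(- \frac{1}{146}\right) = - \frac{161}{146} \approx -1.1027$)
$\sqrt{G{\left(z \right)} + V{\left(116,34 \right)}} = \sqrt{\frac{1}{- \frac{161}{146}} - 153} = \sqrt{- \frac{146}{161} - 153} = \sqrt{- \frac{24779}{161}} = \frac{i \sqrt{3989419}}{161}$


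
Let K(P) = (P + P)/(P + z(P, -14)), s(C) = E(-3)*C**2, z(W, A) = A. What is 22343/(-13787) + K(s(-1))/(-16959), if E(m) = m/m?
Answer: -4925866607/3039578529 ≈ -1.6206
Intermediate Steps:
E(m) = 1
s(C) = C**2 (s(C) = 1*C**2 = C**2)
K(P) = 2*P/(-14 + P) (K(P) = (P + P)/(P - 14) = (2*P)/(-14 + P) = 2*P/(-14 + P))
22343/(-13787) + K(s(-1))/(-16959) = 22343/(-13787) + (2*(-1)**2/(-14 + (-1)**2))/(-16959) = 22343*(-1/13787) + (2*1/(-14 + 1))*(-1/16959) = -22343/13787 + (2*1/(-13))*(-1/16959) = -22343/13787 + (2*1*(-1/13))*(-1/16959) = -22343/13787 - 2/13*(-1/16959) = -22343/13787 + 2/220467 = -4925866607/3039578529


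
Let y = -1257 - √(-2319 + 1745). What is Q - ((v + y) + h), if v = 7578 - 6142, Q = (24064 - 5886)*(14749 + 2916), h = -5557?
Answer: 321119748 + I*√574 ≈ 3.2112e+8 + 23.958*I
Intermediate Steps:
Q = 321114370 (Q = 18178*17665 = 321114370)
y = -1257 - I*√574 (y = -1257 - √(-574) = -1257 - I*√574 ≈ -1257.0 - 23.958*I)
v = 1436
Q - ((v + y) + h) = 321114370 - ((1436 + (-1257 - I*√574)) - 5557) = 321114370 - ((179 - I*√574) - 5557) = 321114370 - (-5378 - I*√574) = 321114370 + (5378 + I*√574) = 321119748 + I*√574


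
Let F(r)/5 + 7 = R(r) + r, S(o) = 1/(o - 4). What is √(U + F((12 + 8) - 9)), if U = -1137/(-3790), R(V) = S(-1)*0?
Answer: √2030/10 ≈ 4.5056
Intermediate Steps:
S(o) = 1/(-4 + o)
R(V) = 0 (R(V) = 0/(-4 - 1) = 0/(-5) = -⅕*0 = 0)
F(r) = -35 + 5*r (F(r) = -35 + 5*(0 + r) = -35 + 5*r)
U = 3/10 (U = -1137*(-1/3790) = 3/10 ≈ 0.30000)
√(U + F((12 + 8) - 9)) = √(3/10 + (-35 + 5*((12 + 8) - 9))) = √(3/10 + (-35 + 5*(20 - 9))) = √(3/10 + (-35 + 5*11)) = √(3/10 + (-35 + 55)) = √(3/10 + 20) = √(203/10) = √2030/10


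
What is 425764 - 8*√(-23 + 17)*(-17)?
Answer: 425764 + 136*I*√6 ≈ 4.2576e+5 + 333.13*I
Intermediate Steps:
425764 - 8*√(-23 + 17)*(-17) = 425764 - 8*I*√6*(-17) = 425764 + 136*I*√6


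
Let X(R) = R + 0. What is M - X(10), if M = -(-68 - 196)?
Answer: 254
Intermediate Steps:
X(R) = R
M = 264 (M = -1*(-264) = 264)
M - X(10) = 264 - 1*10 = 264 - 10 = 254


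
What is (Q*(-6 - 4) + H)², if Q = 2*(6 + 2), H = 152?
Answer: 64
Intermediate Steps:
Q = 16 (Q = 2*8 = 16)
(Q*(-6 - 4) + H)² = (16*(-6 - 4) + 152)² = (16*(-10) + 152)² = (-160 + 152)² = (-8)² = 64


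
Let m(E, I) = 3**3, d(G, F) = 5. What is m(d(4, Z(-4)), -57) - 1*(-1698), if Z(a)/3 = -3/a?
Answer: 1725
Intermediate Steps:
Z(a) = -9/a (Z(a) = 3*(-3/a) = -9/a)
m(E, I) = 27
m(d(4, Z(-4)), -57) - 1*(-1698) = 27 - 1*(-1698) = 27 + 1698 = 1725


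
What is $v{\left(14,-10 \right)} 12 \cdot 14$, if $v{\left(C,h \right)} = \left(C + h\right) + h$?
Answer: $-1008$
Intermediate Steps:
$v{\left(C,h \right)} = C + 2 h$
$v{\left(14,-10 \right)} 12 \cdot 14 = \left(14 + 2 \left(-10\right)\right) 12 \cdot 14 = \left(14 - 20\right) 12 \cdot 14 = \left(-6\right) 12 \cdot 14 = \left(-72\right) 14 = -1008$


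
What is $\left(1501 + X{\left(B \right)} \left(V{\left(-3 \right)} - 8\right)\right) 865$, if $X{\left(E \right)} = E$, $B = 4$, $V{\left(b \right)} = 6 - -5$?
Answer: $1308745$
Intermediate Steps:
$V{\left(b \right)} = 11$ ($V{\left(b \right)} = 6 + 5 = 11$)
$\left(1501 + X{\left(B \right)} \left(V{\left(-3 \right)} - 8\right)\right) 865 = \left(1501 + 4 \left(11 - 8\right)\right) 865 = \left(1501 + 4 \cdot 3\right) 865 = \left(1501 + 12\right) 865 = 1513 \cdot 865 = 1308745$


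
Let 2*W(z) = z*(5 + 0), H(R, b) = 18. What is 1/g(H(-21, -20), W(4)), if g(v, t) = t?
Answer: ⅒ ≈ 0.10000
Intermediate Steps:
W(z) = 5*z/2 (W(z) = (z*(5 + 0))/2 = (z*5)/2 = (5*z)/2 = 5*z/2)
1/g(H(-21, -20), W(4)) = 1/((5/2)*4) = 1/10 = ⅒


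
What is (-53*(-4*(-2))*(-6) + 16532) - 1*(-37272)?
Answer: 56348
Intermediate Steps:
(-53*(-4*(-2))*(-6) + 16532) - 1*(-37272) = (-424*(-6) + 16532) + 37272 = (-53*(-48) + 16532) + 37272 = (2544 + 16532) + 37272 = 19076 + 37272 = 56348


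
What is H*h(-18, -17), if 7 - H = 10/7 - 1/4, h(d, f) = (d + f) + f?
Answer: -2119/7 ≈ -302.71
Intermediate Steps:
h(d, f) = d + 2*f
H = 163/28 (H = 7 - (10/7 - 1/4) = 7 - (10*(⅐) - 1*¼) = 7 - (10/7 - ¼) = 7 - 1*33/28 = 7 - 33/28 = 163/28 ≈ 5.8214)
H*h(-18, -17) = 163*(-18 + 2*(-17))/28 = 163*(-18 - 34)/28 = (163/28)*(-52) = -2119/7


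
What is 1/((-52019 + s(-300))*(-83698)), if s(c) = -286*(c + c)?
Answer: -1/10008690538 ≈ -9.9913e-11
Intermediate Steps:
s(c) = -572*c
1/((-52019 + s(-300))*(-83698)) = 1/(-52019 - 572*(-300)*(-83698)) = -1/83698/(-52019 + 171600) = -1/83698/119581 = (1/119581)*(-1/83698) = -1/10008690538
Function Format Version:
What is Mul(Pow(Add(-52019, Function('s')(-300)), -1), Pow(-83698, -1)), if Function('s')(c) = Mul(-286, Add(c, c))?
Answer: Rational(-1, 10008690538) ≈ -9.9913e-11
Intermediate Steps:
Function('s')(c) = Mul(-572, c) (Function('s')(c) = Mul(-286, Mul(2, c)) = Mul(-572, c))
Mul(Pow(Add(-52019, Function('s')(-300)), -1), Pow(-83698, -1)) = Mul(Pow(Add(-52019, Mul(-572, -300)), -1), Pow(-83698, -1)) = Mul(Pow(Add(-52019, 171600), -1), Rational(-1, 83698)) = Mul(Pow(119581, -1), Rational(-1, 83698)) = Mul(Rational(1, 119581), Rational(-1, 83698)) = Rational(-1, 10008690538)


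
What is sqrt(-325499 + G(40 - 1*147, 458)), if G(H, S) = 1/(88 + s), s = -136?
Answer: I*sqrt(46871859)/12 ≈ 570.53*I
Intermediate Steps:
G(H, S) = -1/48 (G(H, S) = 1/(88 - 136) = 1/(-48) = -1/48)
sqrt(-325499 + G(40 - 1*147, 458)) = sqrt(-325499 - 1/48) = sqrt(-15623953/48) = I*sqrt(46871859)/12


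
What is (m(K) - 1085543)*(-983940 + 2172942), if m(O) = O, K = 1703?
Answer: -1288687927680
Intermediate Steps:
(m(K) - 1085543)*(-983940 + 2172942) = (1703 - 1085543)*(-983940 + 2172942) = -1083840*1189002 = -1288687927680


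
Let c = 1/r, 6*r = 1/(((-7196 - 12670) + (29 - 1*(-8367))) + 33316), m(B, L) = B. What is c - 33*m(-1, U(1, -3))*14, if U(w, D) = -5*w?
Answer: 131538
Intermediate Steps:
r = 1/131076 (r = 1/(6*(((-7196 - 12670) + (29 - 1*(-8367))) + 33316)) = 1/(6*((-19866 + (29 + 8367)) + 33316)) = 1/(6*((-19866 + 8396) + 33316)) = 1/(6*(-11470 + 33316)) = (⅙)/21846 = (⅙)*(1/21846) = 1/131076 ≈ 7.6292e-6)
c = 131076 (c = 1/(1/131076) = 131076)
c - 33*m(-1, U(1, -3))*14 = 131076 - 33*(-1)*14 = 131076 + 33*14 = 131076 + 462 = 131538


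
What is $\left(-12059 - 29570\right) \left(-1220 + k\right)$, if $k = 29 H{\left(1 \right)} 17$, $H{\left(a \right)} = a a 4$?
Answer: $-31305008$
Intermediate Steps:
$H{\left(a \right)} = 4 a^{2}$ ($H{\left(a \right)} = a^{2} \cdot 4 = 4 a^{2}$)
$k = 1972$ ($k = 29 \cdot 4 \cdot 1^{2} \cdot 17 = 29 \cdot 4 \cdot 1 \cdot 17 = 29 \cdot 4 \cdot 17 = 116 \cdot 17 = 1972$)
$\left(-12059 - 29570\right) \left(-1220 + k\right) = \left(-12059 - 29570\right) \left(-1220 + 1972\right) = \left(-41629\right) 752 = -31305008$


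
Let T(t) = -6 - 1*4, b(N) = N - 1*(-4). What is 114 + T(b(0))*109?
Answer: -976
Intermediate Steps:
b(N) = 4 + N (b(N) = N + 4 = 4 + N)
T(t) = -10 (T(t) = -6 - 4 = -10)
114 + T(b(0))*109 = 114 - 10*109 = 114 - 1090 = -976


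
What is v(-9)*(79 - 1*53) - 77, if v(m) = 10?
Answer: 183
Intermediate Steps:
v(-9)*(79 - 1*53) - 77 = 10*(79 - 1*53) - 77 = 10*(79 - 53) - 77 = 10*26 - 77 = 260 - 77 = 183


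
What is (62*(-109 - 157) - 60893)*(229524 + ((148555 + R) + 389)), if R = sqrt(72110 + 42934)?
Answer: -29287746180 - 154770*sqrt(28761) ≈ -2.9314e+10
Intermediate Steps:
R = 2*sqrt(28761) (R = sqrt(115044) = 2*sqrt(28761) ≈ 339.18)
(62*(-109 - 157) - 60893)*(229524 + ((148555 + R) + 389)) = (62*(-109 - 157) - 60893)*(229524 + ((148555 + 2*sqrt(28761)) + 389)) = (62*(-266) - 60893)*(229524 + (148944 + 2*sqrt(28761))) = (-16492 - 60893)*(378468 + 2*sqrt(28761)) = -77385*(378468 + 2*sqrt(28761)) = -29287746180 - 154770*sqrt(28761)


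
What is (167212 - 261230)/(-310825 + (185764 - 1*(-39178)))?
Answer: 94018/85883 ≈ 1.0947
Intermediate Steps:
(167212 - 261230)/(-310825 + (185764 - 1*(-39178))) = -94018/(-310825 + (185764 + 39178)) = -94018/(-310825 + 224942) = -94018/(-85883) = -94018*(-1/85883) = 94018/85883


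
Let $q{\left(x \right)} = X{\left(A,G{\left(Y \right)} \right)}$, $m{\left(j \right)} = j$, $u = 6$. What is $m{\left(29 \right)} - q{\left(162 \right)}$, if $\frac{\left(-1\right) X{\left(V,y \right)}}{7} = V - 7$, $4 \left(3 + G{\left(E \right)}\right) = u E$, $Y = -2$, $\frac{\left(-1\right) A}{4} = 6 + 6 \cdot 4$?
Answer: $-860$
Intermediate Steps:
$A = -120$ ($A = - 4 \left(6 + 6 \cdot 4\right) = - 4 \left(6 + 24\right) = \left(-4\right) 30 = -120$)
$G{\left(E \right)} = -3 + \frac{3 E}{2}$ ($G{\left(E \right)} = -3 + \frac{6 E}{4} = -3 + \frac{3 E}{2}$)
$X{\left(V,y \right)} = 49 - 7 V$ ($X{\left(V,y \right)} = - 7 \left(V - 7\right) = - 7 \left(-7 + V\right) = 49 - 7 V$)
$q{\left(x \right)} = 889$ ($q{\left(x \right)} = 49 - -840 = 49 + 840 = 889$)
$m{\left(29 \right)} - q{\left(162 \right)} = 29 - 889 = -860$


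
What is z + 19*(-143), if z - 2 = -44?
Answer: -2759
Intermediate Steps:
z = -42 (z = 2 - 44 = -42)
z + 19*(-143) = -42 + 19*(-143) = -42 - 2717 = -2759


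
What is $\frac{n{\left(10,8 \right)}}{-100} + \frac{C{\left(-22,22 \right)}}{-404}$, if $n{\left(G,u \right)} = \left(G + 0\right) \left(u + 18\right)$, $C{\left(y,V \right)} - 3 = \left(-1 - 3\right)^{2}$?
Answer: $- \frac{5347}{2020} \approx -2.647$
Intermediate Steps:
$C{\left(y,V \right)} = 19$ ($C{\left(y,V \right)} = 3 + \left(-1 - 3\right)^{2} = 3 + \left(-4\right)^{2} = 3 + 16 = 19$)
$n{\left(G,u \right)} = G \left(18 + u\right)$
$\frac{n{\left(10,8 \right)}}{-100} + \frac{C{\left(-22,22 \right)}}{-404} = \frac{10 \left(18 + 8\right)}{-100} + \frac{19}{-404} = 10 \cdot 26 \left(- \frac{1}{100}\right) + 19 \left(- \frac{1}{404}\right) = 260 \left(- \frac{1}{100}\right) - \frac{19}{404} = - \frac{13}{5} - \frac{19}{404} = - \frac{5347}{2020}$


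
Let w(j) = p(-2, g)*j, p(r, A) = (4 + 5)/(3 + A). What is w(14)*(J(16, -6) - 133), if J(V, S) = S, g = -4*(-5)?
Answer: -17514/23 ≈ -761.48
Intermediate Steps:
g = 20
p(r, A) = 9/(3 + A)
w(j) = 9*j/23 (w(j) = (9/(3 + 20))*j = (9/23)*j = (9*(1/23))*j = 9*j/23)
w(14)*(J(16, -6) - 133) = ((9/23)*14)*(-6 - 133) = (126/23)*(-139) = -17514/23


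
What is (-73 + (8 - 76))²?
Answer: 19881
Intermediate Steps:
(-73 + (8 - 76))² = (-73 - 68)² = (-141)² = 19881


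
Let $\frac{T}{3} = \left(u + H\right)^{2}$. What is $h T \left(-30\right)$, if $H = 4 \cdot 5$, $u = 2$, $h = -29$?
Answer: $1263240$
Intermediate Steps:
$H = 20$
$T = 1452$ ($T = 3 \left(2 + 20\right)^{2} = 3 \cdot 22^{2} = 3 \cdot 484 = 1452$)
$h T \left(-30\right) = \left(-29\right) 1452 \left(-30\right) = \left(-42108\right) \left(-30\right) = 1263240$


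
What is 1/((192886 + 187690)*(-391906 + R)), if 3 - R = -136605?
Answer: -1/97160291648 ≈ -1.0292e-11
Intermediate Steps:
R = 136608 (R = 3 - 1*(-136605) = 3 + 136605 = 136608)
1/((192886 + 187690)*(-391906 + R)) = 1/((192886 + 187690)*(-391906 + 136608)) = 1/(380576*(-255298)) = 1/(-97160291648) = -1/97160291648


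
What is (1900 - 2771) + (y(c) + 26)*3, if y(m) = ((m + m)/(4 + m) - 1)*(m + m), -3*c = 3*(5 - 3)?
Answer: -757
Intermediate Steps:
c = -2 (c = -(5 - 3) = -2 ≈ -2.0000)
y(m) = 2*m*(-1 + 2*m/(4 + m)) (y(m) = ((2*m)/(4 + m) - 1)*(2*m) = (2*m/(4 + m) - 1)*(2*m) = (-1 + 2*m/(4 + m))*(2*m) = 2*m*(-1 + 2*m/(4 + m)))
(1900 - 2771) + (y(c) + 26)*3 = (1900 - 2771) + (2*(-2)*(-4 - 2)/(4 - 2) + 26)*3 = -871 + (2*(-2)*(-6)/2 + 26)*3 = -871 + (2*(-2)*(½)*(-6) + 26)*3 = -871 + (12 + 26)*3 = -871 + 38*3 = -871 + 114 = -757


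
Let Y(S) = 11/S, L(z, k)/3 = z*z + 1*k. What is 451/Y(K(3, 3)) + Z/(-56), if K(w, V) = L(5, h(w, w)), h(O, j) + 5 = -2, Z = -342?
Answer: 62163/28 ≈ 2220.1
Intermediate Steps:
h(O, j) = -7 (h(O, j) = -5 - 2 = -7)
L(z, k) = 3*k + 3*z² (L(z, k) = 3*(z*z + 1*k) = 3*(z² + k) = 3*(k + z²) = 3*k + 3*z²)
K(w, V) = 54 (K(w, V) = 3*(-7) + 3*5² = -21 + 3*25 = -21 + 75 = 54)
451/Y(K(3, 3)) + Z/(-56) = 451/((11/54)) - 342/(-56) = 451/((11*(1/54))) - 342*(-1/56) = 451/(11/54) + 171/28 = 451*(54/11) + 171/28 = 2214 + 171/28 = 62163/28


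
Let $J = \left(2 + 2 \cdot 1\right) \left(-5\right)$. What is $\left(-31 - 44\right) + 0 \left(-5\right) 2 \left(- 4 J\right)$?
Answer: $-75$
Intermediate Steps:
$J = -20$ ($J = \left(2 + 2\right) \left(-5\right) = 4 \left(-5\right) = -20$)
$\left(-31 - 44\right) + 0 \left(-5\right) 2 \left(- 4 J\right) = \left(-31 - 44\right) + 0 \left(-5\right) 2 \left(\left(-4\right) \left(-20\right)\right) = -75 + 0 \cdot 2 \cdot 80 = -75 + 0 \cdot 80 = -75 + 0 = -75$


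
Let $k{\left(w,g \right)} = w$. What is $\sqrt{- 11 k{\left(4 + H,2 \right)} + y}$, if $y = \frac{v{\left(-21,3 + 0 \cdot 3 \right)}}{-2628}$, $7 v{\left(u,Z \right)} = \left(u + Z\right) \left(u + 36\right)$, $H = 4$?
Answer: $\frac{i \sqrt{91899262}}{1022} \approx 9.3801 i$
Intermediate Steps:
$v{\left(u,Z \right)} = \frac{\left(36 + u\right) \left(Z + u\right)}{7}$ ($v{\left(u,Z \right)} = \frac{\left(u + Z\right) \left(u + 36\right)}{7} = \frac{\left(Z + u\right) \left(36 + u\right)}{7} = \frac{\left(36 + u\right) \left(Z + u\right)}{7}$)
$y = \frac{15}{1022}$ ($y = \frac{\frac{\left(-21\right)^{2}}{7} + \frac{36 \left(3 + 0 \cdot 3\right)}{7} + \frac{36}{7} \left(-21\right) + \frac{1}{7} \left(3 + 0 \cdot 3\right) \left(-21\right)}{-2628} = \left(\frac{1}{7} \cdot 441 + \frac{36 \left(3 + 0\right)}{7} - 108 + \frac{1}{7} \left(3 + 0\right) \left(-21\right)\right) \left(- \frac{1}{2628}\right) = \left(63 + \frac{36}{7} \cdot 3 - 108 + \frac{1}{7} \cdot 3 \left(-21\right)\right) \left(- \frac{1}{2628}\right) = \left(63 + \frac{108}{7} - 108 - 9\right) \left(- \frac{1}{2628}\right) = \left(- \frac{270}{7}\right) \left(- \frac{1}{2628}\right) = \frac{15}{1022} \approx 0.014677$)
$\sqrt{- 11 k{\left(4 + H,2 \right)} + y} = \sqrt{- 11 \left(4 + 4\right) + \frac{15}{1022}} = \sqrt{\left(-11\right) 8 + \frac{15}{1022}} = \sqrt{-88 + \frac{15}{1022}} = \sqrt{- \frac{89921}{1022}} = \frac{i \sqrt{91899262}}{1022}$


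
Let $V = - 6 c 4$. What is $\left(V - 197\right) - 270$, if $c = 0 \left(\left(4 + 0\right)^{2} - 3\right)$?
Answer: $-467$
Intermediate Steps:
$c = 0$ ($c = 0 \left(4^{2} - 3\right) = 0 \left(16 - 3\right) = 0 \cdot 13 = 0$)
$V = 0$ ($V = \left(-6\right) 0 \cdot 4 = 0 \cdot 4 = 0$)
$\left(V - 197\right) - 270 = \left(0 - 197\right) - 270 = -197 - 270 = -467$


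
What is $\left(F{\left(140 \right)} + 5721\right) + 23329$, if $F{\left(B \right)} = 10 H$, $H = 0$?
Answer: $29050$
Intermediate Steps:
$F{\left(B \right)} = 0$ ($F{\left(B \right)} = 10 \cdot 0 = 0$)
$\left(F{\left(140 \right)} + 5721\right) + 23329 = \left(0 + 5721\right) + 23329 = 5721 + 23329 = 29050$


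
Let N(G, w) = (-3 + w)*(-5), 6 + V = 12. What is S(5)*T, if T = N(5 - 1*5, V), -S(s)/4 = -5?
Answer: -300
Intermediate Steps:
S(s) = 20 (S(s) = -4*(-5) = 20)
V = 6 (V = -6 + 12 = 6)
N(G, w) = 15 - 5*w
T = -15 (T = 15 - 5*6 = 15 - 30 = -15)
S(5)*T = 20*(-15) = -300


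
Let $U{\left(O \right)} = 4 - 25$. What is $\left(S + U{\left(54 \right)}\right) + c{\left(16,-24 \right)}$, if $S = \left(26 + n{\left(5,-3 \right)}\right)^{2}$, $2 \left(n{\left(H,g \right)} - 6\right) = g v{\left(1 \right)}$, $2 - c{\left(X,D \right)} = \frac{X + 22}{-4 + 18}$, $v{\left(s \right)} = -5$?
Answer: $\frac{43079}{28} \approx 1538.5$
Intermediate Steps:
$c{\left(X,D \right)} = \frac{3}{7} - \frac{X}{14}$ ($c{\left(X,D \right)} = 2 - \frac{X + 22}{-4 + 18} = 2 - \frac{22 + X}{14} = 2 - \left(22 + X\right) \frac{1}{14} = 2 - \left(\frac{11}{7} + \frac{X}{14}\right) = \frac{3}{7} - \frac{X}{14}$)
$U{\left(O \right)} = -21$
$n{\left(H,g \right)} = 6 - \frac{5 g}{2}$ ($n{\left(H,g \right)} = 6 + \frac{g \left(-5\right)}{2} = 6 + \frac{\left(-5\right) g}{2} = 6 - \frac{5 g}{2}$)
$S = \frac{6241}{4}$ ($S = \left(26 + \left(6 - - \frac{15}{2}\right)\right)^{2} = \left(26 + \left(6 + \frac{15}{2}\right)\right)^{2} = \left(26 + \frac{27}{2}\right)^{2} = \left(\frac{79}{2}\right)^{2} = \frac{6241}{4} \approx 1560.3$)
$\left(S + U{\left(54 \right)}\right) + c{\left(16,-24 \right)} = \left(\frac{6241}{4} - 21\right) + \left(\frac{3}{7} - \frac{8}{7}\right) = \frac{6157}{4} + \left(\frac{3}{7} - \frac{8}{7}\right) = \frac{6157}{4} - \frac{5}{7} = \frac{43079}{28}$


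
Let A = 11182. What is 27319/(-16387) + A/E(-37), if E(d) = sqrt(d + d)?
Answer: -27319/16387 - 5591*I*sqrt(74)/37 ≈ -1.6671 - 1299.9*I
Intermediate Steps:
E(d) = sqrt(2)*sqrt(d) (E(d) = sqrt(2*d) = sqrt(2)*sqrt(d))
27319/(-16387) + A/E(-37) = 27319/(-16387) + 11182/((sqrt(2)*sqrt(-37))) = 27319*(-1/16387) + 11182/((sqrt(2)*(I*sqrt(37)))) = -27319/16387 + 11182/((I*sqrt(74))) = -27319/16387 + 11182*(-I*sqrt(74)/74) = -27319/16387 - 5591*I*sqrt(74)/37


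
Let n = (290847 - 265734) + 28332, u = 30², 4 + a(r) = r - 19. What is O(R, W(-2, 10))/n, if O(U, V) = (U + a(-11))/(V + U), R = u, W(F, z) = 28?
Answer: 433/24798480 ≈ 1.7461e-5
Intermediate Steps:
a(r) = -23 + r (a(r) = -4 + (r - 19) = -4 + (-19 + r) = -23 + r)
u = 900
R = 900
n = 53445 (n = 25113 + 28332 = 53445)
O(U, V) = (-34 + U)/(U + V) (O(U, V) = (U + (-23 - 11))/(V + U) = (U - 34)/(U + V) = (-34 + U)/(U + V))
O(R, W(-2, 10))/n = ((-34 + 900)/(900 + 28))/53445 = (866/928)*(1/53445) = ((1/928)*866)*(1/53445) = (433/464)*(1/53445) = 433/24798480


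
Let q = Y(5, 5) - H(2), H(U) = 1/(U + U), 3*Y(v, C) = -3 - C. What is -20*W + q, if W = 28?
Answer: -6755/12 ≈ -562.92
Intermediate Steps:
Y(v, C) = -1 - C/3 (Y(v, C) = (-3 - C)/3 = -1 - C/3)
H(U) = 1/(2*U)
q = -35/12 (q = (-1 - ⅓*5) - 1/(2*2) = (-1 - 5/3) - 1/(2*2) = -8/3 - 1*¼ = -8/3 - ¼ = -35/12 ≈ -2.9167)
-20*W + q = -20*28 - 35/12 = -560 - 35/12 = -6755/12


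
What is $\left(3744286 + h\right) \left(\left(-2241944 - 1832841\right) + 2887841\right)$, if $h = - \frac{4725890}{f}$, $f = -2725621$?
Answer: $- \frac{12113368003868212224}{2725621} \approx -4.4443 \cdot 10^{12}$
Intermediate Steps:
$h = \frac{4725890}{2725621}$ ($h = - \frac{4725890}{-2725621} = \left(-4725890\right) \left(- \frac{1}{2725621}\right) = \frac{4725890}{2725621} \approx 1.7339$)
$\left(3744286 + h\right) \left(\left(-2241944 - 1832841\right) + 2887841\right) = \left(3744286 + \frac{4725890}{2725621}\right) \left(\left(-2241944 - 1832841\right) + 2887841\right) = \frac{10205509277496 \left(\left(-2241944 - 1832841\right) + 2887841\right)}{2725621} = \frac{10205509277496 \left(-4074785 + 2887841\right)}{2725621} = \frac{10205509277496}{2725621} \left(-1186944\right) = - \frac{12113368003868212224}{2725621}$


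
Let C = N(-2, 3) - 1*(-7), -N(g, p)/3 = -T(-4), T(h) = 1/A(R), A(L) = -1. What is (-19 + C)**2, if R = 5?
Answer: 225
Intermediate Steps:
T(h) = -1 (T(h) = 1/(-1) = -1)
N(g, p) = -3 (N(g, p) = -(-3)*(-1) = -3*1 = -3)
C = 4 (C = -3 - 1*(-7) = -3 + 7 = 4)
(-19 + C)**2 = (-19 + 4)**2 = (-15)**2 = 225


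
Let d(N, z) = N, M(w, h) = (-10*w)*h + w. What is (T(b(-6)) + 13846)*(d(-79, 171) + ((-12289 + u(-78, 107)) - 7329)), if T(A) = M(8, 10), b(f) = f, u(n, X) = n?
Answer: -258142850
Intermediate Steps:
M(w, h) = w - 10*h*w (M(w, h) = -10*h*w + w = w - 10*h*w)
T(A) = -792 (T(A) = 8*(1 - 10*10) = 8*(1 - 100) = 8*(-99) = -792)
(T(b(-6)) + 13846)*(d(-79, 171) + ((-12289 + u(-78, 107)) - 7329)) = (-792 + 13846)*(-79 + ((-12289 - 78) - 7329)) = 13054*(-79 + (-12367 - 7329)) = 13054*(-79 - 19696) = 13054*(-19775) = -258142850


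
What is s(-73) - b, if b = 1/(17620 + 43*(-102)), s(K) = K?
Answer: -966083/13234 ≈ -73.000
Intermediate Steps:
b = 1/13234 (b = 1/(17620 - 4386) = 1/13234 ≈ 7.5563e-5)
s(-73) - b = -73 - 1*1/13234 = -73 - 1/13234 = -966083/13234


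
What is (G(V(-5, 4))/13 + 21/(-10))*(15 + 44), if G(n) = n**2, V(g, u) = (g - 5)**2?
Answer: 5883893/130 ≈ 45261.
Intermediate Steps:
V(g, u) = (-5 + g)**2
(G(V(-5, 4))/13 + 21/(-10))*(15 + 44) = (((-5 - 5)**2)**2/13 + 21/(-10))*(15 + 44) = (((-10)**2)**2*(1/13) + 21*(-1/10))*59 = (100**2*(1/13) - 21/10)*59 = (10000*(1/13) - 21/10)*59 = (10000/13 - 21/10)*59 = (99727/130)*59 = 5883893/130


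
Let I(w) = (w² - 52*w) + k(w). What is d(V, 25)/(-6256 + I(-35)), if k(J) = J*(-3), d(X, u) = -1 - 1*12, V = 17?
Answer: 13/3106 ≈ 0.0041854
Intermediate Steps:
d(X, u) = -13 (d(X, u) = -1 - 12 = -13)
k(J) = -3*J
I(w) = w² - 55*w (I(w) = (w² - 52*w) - 3*w = w² - 55*w)
d(V, 25)/(-6256 + I(-35)) = -13/(-6256 - 35*(-55 - 35)) = -13/(-6256 - 35*(-90)) = -13/(-6256 + 3150) = -13/(-3106) = -1/3106*(-13) = 13/3106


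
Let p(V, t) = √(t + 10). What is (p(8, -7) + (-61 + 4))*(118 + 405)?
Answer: -29811 + 523*√3 ≈ -28905.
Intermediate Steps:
p(V, t) = √(10 + t)
(p(8, -7) + (-61 + 4))*(118 + 405) = (√(10 - 7) + (-61 + 4))*(118 + 405) = (√3 - 57)*523 = (-57 + √3)*523 = -29811 + 523*√3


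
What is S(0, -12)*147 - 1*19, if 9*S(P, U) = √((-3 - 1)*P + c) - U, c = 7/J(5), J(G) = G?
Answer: 177 + 49*√35/15 ≈ 196.33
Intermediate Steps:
c = 7/5 ≈ 1.4000
S(P, U) = -U/9 + √(7/5 - 4*P)/9 (S(P, U) = (√((-3 - 1)*P + 7/5) - U)/9 = (√(-4*P + 7/5) - U)/9 = (√(7/5 - 4*P) - U)/9 = -U/9 + √(7/5 - 4*P)/9)
S(0, -12)*147 - 1*19 = (-⅑*(-12) + √(35 - 100*0)/45)*147 - 1*19 = (4/3 + √(35 + 0)/45)*147 - 19 = (4/3 + √35/45)*147 - 19 = (196 + 49*√35/15) - 19 = 177 + 49*√35/15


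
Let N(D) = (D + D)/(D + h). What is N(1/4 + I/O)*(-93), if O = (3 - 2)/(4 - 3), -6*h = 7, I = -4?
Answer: -8370/59 ≈ -141.86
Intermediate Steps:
h = -7/6 (h = -⅙*7 = -7/6 ≈ -1.1667)
O = 1 (O = 1/1 = 1*1 = 1)
N(D) = 2*D/(-7/6 + D) (N(D) = (D + D)/(D - 7/6) = (2*D)/(-7/6 + D) = 2*D/(-7/6 + D))
N(1/4 + I/O)*(-93) = (12*(1/4 - 4/1)/(-7 + 6*(1/4 - 4/1)))*(-93) = (12*(1*(¼) - 4*1)/(-7 + 6*(1*(¼) - 4*1)))*(-93) = (12*(¼ - 4)/(-7 + 6*(¼ - 4)))*(-93) = (12*(-15/4)/(-7 + 6*(-15/4)))*(-93) = (12*(-15/4)/(-7 - 45/2))*(-93) = (12*(-15/4)/(-59/2))*(-93) = (12*(-15/4)*(-2/59))*(-93) = (90/59)*(-93) = -8370/59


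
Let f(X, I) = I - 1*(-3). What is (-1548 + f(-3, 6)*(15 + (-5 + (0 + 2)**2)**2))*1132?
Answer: -1589328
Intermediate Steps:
f(X, I) = 3 + I (f(X, I) = I + 3 = 3 + I)
(-1548 + f(-3, 6)*(15 + (-5 + (0 + 2)**2)**2))*1132 = (-1548 + (3 + 6)*(15 + (-5 + (0 + 2)**2)**2))*1132 = (-1548 + 9*(15 + (-5 + 2**2)**2))*1132 = (-1548 + 9*(15 + (-5 + 4)**2))*1132 = (-1548 + 9*(15 + (-1)**2))*1132 = (-1548 + 9*(15 + 1))*1132 = (-1548 + 9*16)*1132 = (-1548 + 144)*1132 = -1404*1132 = -1589328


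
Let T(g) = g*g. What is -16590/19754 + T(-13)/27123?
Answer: -31902296/38270553 ≈ -0.83360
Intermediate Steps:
T(g) = g²
-16590/19754 + T(-13)/27123 = -16590/19754 + (-13)²/27123 = -16590*1/19754 + 169*(1/27123) = -1185/1411 + 169/27123 = -31902296/38270553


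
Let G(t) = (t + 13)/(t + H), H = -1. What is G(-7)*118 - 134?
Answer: -445/2 ≈ -222.50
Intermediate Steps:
G(t) = (13 + t)/(-1 + t) (G(t) = (t + 13)/(t - 1) = (13 + t)/(-1 + t))
G(-7)*118 - 134 = ((13 - 7)/(-1 - 7))*118 - 134 = (6/(-8))*118 - 134 = -1/8*6*118 - 134 = -3/4*118 - 134 = -177/2 - 134 = -445/2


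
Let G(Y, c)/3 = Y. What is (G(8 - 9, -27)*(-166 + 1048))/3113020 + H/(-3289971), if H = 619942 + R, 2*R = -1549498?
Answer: 236606011937/5120872761210 ≈ 0.046204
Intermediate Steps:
G(Y, c) = 3*Y
R = -774749 (R = (½)*(-1549498) = -774749)
H = -154807 (H = 619942 - 774749 = -154807)
(G(8 - 9, -27)*(-166 + 1048))/3113020 + H/(-3289971) = ((3*(8 - 9))*(-166 + 1048))/3113020 - 154807/(-3289971) = ((3*(-1))*882)*(1/3113020) - 154807*(-1/3289971) = -3*882*(1/3113020) + 154807/3289971 = -2646*1/3113020 + 154807/3289971 = -1323/1556510 + 154807/3289971 = 236606011937/5120872761210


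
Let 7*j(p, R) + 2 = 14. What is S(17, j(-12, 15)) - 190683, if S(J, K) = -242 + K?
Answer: -1336463/7 ≈ -1.9092e+5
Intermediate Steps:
j(p, R) = 12/7 (j(p, R) = -2/7 + (⅐)*14 = -2/7 + 2 = 12/7)
S(17, j(-12, 15)) - 190683 = (-242 + 12/7) - 190683 = -1682/7 - 190683 = -1336463/7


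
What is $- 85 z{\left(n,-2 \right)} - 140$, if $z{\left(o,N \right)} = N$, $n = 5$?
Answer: $30$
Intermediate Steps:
$- 85 z{\left(n,-2 \right)} - 140 = \left(-85\right) \left(-2\right) - 140 = 170 - 140 = 30$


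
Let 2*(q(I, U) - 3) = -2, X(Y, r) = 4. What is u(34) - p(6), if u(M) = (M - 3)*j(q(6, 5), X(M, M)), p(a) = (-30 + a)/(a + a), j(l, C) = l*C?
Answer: 250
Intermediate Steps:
q(I, U) = 2 (q(I, U) = 3 + (1/2)*(-2) = 3 - 1 = 2)
j(l, C) = C*l
p(a) = (-30 + a)/(2*a) (p(a) = (-30 + a)/((2*a)) = (-30 + a)*(1/(2*a)) = (-30 + a)/(2*a))
u(M) = -24 + 8*M (u(M) = (M - 3)*(4*2) = (-3 + M)*8 = -24 + 8*M)
u(34) - p(6) = (-24 + 8*34) - (-30 + 6)/(2*6) = (-24 + 272) - (-24)/(2*6) = 248 - 1*(-2) = 248 + 2 = 250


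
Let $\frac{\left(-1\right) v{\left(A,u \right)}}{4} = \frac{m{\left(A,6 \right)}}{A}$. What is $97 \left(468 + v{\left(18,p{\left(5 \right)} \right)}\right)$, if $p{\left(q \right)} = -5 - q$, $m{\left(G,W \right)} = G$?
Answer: $45008$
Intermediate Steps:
$v{\left(A,u \right)} = -4$ ($v{\left(A,u \right)} = - 4 \frac{A}{A} = \left(-4\right) 1 = -4$)
$97 \left(468 + v{\left(18,p{\left(5 \right)} \right)}\right) = 97 \left(468 - 4\right) = 97 \cdot 464 = 45008$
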